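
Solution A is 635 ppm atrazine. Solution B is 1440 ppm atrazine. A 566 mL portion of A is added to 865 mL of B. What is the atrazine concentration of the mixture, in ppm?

C_mix = (C_A·V_A + C_B·V_B)/(V_A + V_B) = (635×566 + 1440×865) / 1431 = 1122 ppm.

1120 ppm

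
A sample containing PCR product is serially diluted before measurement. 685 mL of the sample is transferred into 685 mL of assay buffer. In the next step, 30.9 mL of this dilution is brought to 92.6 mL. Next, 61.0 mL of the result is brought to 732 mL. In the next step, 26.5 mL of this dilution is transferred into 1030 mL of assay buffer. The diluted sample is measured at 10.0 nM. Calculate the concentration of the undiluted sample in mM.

0.0287 mM

Overall dilution factor = 2 × 2.997 × 12 × 39.87 = 2867.
Original = 10.0 nM × 2867 = 2.87 × 10⁴ nM = 0.0287 mM.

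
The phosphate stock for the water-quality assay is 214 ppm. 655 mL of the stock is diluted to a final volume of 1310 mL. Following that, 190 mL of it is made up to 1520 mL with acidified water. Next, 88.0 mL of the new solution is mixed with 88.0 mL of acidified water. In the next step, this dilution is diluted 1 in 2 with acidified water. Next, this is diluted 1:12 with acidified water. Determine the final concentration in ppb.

279 ppb

Overall dilution factor = 2 × 8 × 2 × 2 × 12 = 768.
214 ppm / 768 = 0.279 ppm = 279 ppb.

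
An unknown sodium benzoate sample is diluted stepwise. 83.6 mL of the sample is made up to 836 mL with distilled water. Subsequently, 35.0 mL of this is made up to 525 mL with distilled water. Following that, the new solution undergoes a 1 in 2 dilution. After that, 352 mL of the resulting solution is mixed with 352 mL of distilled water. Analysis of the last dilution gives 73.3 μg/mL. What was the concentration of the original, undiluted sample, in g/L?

Overall dilution factor = 10 × 15 × 2 × 2 = 600.
Original = 73.3 μg/mL × 600 = 4.40 × 10⁴ μg/mL = 44.0 g/L.

44.0 g/L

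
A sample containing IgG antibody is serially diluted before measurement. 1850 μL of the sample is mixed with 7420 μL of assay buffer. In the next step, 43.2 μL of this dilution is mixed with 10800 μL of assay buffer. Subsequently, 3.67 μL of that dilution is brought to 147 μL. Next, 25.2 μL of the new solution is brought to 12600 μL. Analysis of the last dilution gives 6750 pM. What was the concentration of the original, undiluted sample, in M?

Overall dilution factor = 5.011 × 251 × 40.05 × 500 = 2.52 × 10⁷.
Original = 6750 pM × 2.52 × 10⁷ = 1.70 × 10¹¹ pM = 0.170 M.

0.170 M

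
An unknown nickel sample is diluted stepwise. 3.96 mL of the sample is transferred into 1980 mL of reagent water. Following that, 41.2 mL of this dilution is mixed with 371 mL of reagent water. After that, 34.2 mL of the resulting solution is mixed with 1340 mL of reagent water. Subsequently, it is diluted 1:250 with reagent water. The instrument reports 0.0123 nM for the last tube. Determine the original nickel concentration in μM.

Overall dilution factor = 501 × 10.00 × 40.18 × 250 = 5.04 × 10⁷.
Original = 0.0123 nM × 5.04 × 10⁷ = 6.19 × 10⁵ nM = 619 μM.

619 μM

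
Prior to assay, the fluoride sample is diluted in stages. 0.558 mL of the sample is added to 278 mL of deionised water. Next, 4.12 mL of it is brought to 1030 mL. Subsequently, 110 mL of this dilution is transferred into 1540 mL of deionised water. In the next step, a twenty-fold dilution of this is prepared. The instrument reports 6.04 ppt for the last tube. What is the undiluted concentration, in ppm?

Overall dilution factor = 499.2 × 250 × 15 × 20 = 3.74 × 10⁷.
Original = 6.04 ppt × 3.74 × 10⁷ = 2.26 × 10⁸ ppt = 226 ppm.

226 ppm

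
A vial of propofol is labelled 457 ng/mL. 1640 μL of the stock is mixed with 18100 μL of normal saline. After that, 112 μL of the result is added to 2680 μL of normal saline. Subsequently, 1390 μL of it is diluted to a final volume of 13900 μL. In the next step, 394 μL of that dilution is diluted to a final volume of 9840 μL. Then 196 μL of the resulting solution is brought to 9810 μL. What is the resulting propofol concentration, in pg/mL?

Overall dilution factor = 12.04 × 24.93 × 10 × 24.97 × 50.05 = 3.75 × 10⁶.
457 ng/mL / 3.75 × 10⁶ = 1.22 × 10⁻⁴ ng/mL = 0.122 pg/mL.

0.122 pg/mL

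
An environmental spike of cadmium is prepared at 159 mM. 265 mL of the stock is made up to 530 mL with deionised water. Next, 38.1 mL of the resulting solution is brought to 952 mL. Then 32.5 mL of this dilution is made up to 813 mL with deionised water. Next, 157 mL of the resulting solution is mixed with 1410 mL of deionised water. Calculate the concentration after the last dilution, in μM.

12.7 μM

Overall dilution factor = 2 × 24.99 × 25.02 × 9.981 = 1.25 × 10⁴.
159 mM / 1.25 × 10⁴ = 0.0127 mM = 12.7 μM.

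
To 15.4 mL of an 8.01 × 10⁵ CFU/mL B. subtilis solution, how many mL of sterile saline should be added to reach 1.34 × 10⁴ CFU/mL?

V₂ = C₁V₁/C₂ = 8.01 × 10⁵ × 15.4 / 1.34 × 10⁴ = 921 mL.
Diluent to add = V₂ − V₁ = 921 − 15.4 = 905 mL.

905 mL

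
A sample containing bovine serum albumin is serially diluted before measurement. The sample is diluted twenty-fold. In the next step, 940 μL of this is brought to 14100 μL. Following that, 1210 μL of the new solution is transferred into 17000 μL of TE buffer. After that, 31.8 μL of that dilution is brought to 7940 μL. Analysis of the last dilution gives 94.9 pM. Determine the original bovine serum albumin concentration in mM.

Overall dilution factor = 20 × 15 × 15.05 × 249.7 = 1.13 × 10⁶.
Original = 94.9 pM × 1.13 × 10⁶ = 1.07 × 10⁸ pM = 0.107 mM.

0.107 mM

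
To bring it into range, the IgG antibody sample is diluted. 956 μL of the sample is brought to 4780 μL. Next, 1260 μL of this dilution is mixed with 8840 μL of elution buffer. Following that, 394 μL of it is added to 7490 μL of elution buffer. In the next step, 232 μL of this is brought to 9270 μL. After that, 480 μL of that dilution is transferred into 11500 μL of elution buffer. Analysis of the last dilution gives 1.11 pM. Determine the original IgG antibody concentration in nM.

Overall dilution factor = 5 × 8.016 × 20.01 × 39.96 × 24.96 = 8.00 × 10⁵.
Original = 1.11 pM × 8.00 × 10⁵ = 8.88 × 10⁵ pM = 888 nM.

888 nM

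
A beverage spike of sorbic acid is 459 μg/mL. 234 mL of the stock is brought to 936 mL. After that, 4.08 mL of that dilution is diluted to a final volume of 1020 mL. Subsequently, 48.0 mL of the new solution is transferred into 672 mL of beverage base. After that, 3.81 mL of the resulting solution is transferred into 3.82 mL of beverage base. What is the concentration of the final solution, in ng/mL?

Overall dilution factor = 4 × 250 × 15 × 2.003 = 3.00 × 10⁴.
459 μg/mL / 3.00 × 10⁴ = 0.0153 μg/mL = 15.3 ng/mL.

15.3 ng/mL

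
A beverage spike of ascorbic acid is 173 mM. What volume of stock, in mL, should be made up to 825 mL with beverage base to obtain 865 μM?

865 μM = 0.865 mM.
V₁ = C₂V₂/C₁ = 0.865 × 825 / 173 = 4.12 mL.

4.12 mL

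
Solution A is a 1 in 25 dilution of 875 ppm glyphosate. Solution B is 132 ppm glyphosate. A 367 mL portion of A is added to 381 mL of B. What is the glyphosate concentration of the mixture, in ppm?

C_A = 875 ppm / 25 = 35.0 ppm.
C_mix = (C_A·V_A + C_B·V_B)/(V_A + V_B) = (35.0×367 + 132×381) / 748.0 = 84.4 ppm.

84.4 ppm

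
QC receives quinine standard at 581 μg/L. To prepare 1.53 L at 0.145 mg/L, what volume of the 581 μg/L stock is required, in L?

0.145 mg/L = 145 μg/L.
V₁ = C₂V₂/C₁ = 145 × 1.53 / 581 = 0.382 L.

0.382 L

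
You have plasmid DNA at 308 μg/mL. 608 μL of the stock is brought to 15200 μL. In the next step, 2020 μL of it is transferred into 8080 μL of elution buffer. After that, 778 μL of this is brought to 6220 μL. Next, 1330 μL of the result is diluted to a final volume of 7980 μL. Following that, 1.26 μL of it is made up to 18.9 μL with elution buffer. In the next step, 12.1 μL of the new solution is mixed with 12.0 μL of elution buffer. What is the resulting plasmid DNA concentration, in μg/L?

1.72 μg/L

Overall dilution factor = 25 × 5 × 7.995 × 6 × 15 × 1.992 = 1.79 × 10⁵.
308 μg/mL / 1.79 × 10⁵ = 1.72 × 10⁻³ μg/mL = 1.72 μg/L.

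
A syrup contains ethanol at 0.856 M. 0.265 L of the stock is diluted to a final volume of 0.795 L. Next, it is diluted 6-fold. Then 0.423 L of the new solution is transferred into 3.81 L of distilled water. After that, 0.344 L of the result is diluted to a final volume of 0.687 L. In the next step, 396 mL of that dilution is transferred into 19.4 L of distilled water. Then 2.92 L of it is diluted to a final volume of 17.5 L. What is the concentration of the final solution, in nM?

Overall dilution factor = 3 × 6 × 10.01 × 1.997 × 49.99 × 5.993 = 1.08 × 10⁵.
0.856 M / 1.08 × 10⁵ = 7.94 × 10⁻⁶ M = 7940 nM.

7940 nM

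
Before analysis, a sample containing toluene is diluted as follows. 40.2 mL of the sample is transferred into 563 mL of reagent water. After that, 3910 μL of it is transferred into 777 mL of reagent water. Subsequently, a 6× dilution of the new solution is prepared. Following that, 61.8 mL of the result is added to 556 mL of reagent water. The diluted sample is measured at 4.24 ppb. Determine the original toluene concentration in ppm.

762 ppm

Overall dilution factor = 15.00 × 199.7 × 6 × 9.997 = 1.80 × 10⁵.
Original = 4.24 ppb × 1.80 × 10⁵ = 7.62 × 10⁵ ppb = 762 ppm.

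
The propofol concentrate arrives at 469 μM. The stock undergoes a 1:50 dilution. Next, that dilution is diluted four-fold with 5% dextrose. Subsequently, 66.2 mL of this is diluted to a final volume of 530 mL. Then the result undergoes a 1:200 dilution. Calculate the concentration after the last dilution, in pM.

Overall dilution factor = 50 × 4 × 8.006 × 200 = 3.20 × 10⁵.
469 μM / 3.20 × 10⁵ = 1.46 × 10⁻³ μM = 1460 pM.

1460 pM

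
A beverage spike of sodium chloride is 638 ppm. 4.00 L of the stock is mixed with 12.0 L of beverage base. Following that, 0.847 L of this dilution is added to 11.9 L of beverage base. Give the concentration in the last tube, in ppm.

10.6 ppm

Overall dilution factor = 4 × 15.05 = 60.2.
638 ppm / 60.2 = 10.6 ppm.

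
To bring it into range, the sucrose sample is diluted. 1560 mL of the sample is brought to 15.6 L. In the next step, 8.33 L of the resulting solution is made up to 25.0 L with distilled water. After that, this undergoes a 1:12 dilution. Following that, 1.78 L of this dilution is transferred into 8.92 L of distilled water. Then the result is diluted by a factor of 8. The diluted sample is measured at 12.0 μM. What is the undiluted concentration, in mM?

Overall dilution factor = 10 × 3.001 × 12 × 6.011 × 8 = 1.73 × 10⁴.
Original = 12.0 μM × 1.73 × 10⁴ = 2.08 × 10⁵ μM = 208 mM.

208 mM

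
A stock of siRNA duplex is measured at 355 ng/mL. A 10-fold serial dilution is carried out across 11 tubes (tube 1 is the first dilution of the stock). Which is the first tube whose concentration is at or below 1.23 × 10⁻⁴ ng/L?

Tube n has concentration 355 ng/mL / 10ⁿ.
Need 10ⁿ ≥ 355 ng/mL / 1.23 × 10⁻⁴ ng/L = 2.89 × 10⁹, so n ≥ 9.46.
First such tube: n = 10.

tube 10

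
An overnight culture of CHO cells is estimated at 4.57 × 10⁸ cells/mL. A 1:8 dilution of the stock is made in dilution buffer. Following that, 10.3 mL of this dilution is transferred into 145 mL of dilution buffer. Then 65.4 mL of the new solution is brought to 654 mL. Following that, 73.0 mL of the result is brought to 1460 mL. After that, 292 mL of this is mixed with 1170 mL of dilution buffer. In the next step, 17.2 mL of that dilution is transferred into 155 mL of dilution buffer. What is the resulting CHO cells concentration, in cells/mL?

378 cells/mL

Overall dilution factor = 8 × 15.08 × 10 × 20 × 5.007 × 10.01 = 1.21 × 10⁶.
4.57 × 10⁸ cells/mL / 1.21 × 10⁶ = 378 cells/mL.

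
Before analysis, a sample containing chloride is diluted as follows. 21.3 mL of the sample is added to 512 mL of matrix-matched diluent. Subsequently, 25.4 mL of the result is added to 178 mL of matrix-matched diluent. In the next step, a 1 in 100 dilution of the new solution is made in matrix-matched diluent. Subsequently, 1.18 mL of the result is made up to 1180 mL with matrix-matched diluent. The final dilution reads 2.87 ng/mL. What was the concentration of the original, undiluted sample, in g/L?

Overall dilution factor = 25.04 × 8.008 × 100 × 1000 = 2.00 × 10⁷.
Original = 2.87 ng/mL × 2.00 × 10⁷ = 5.75 × 10⁷ ng/mL = 57.5 g/L.

57.5 g/L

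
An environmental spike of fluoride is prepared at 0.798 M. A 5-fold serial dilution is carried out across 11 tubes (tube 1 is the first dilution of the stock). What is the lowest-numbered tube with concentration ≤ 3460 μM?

Tube n has concentration 0.798 M / 5ⁿ.
Need 5ⁿ ≥ 0.798 M / 3460 μM = 231, so n ≥ 3.38.
First such tube: n = 4.

tube 4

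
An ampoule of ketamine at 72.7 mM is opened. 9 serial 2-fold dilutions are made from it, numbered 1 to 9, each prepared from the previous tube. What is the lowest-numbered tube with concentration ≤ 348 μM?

tube 8

Tube n has concentration 72.7 mM / 2ⁿ.
Need 2ⁿ ≥ 72.7 mM / 348 μM = 209, so n ≥ 7.71.
First such tube: n = 8.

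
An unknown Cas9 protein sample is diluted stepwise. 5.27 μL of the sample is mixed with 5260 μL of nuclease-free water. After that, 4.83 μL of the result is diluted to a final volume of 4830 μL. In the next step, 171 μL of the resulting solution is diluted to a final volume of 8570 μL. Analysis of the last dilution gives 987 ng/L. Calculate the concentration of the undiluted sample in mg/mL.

Overall dilution factor = 999.1 × 1000 × 50.12 = 5.01 × 10⁷.
Original = 987 ng/L × 5.01 × 10⁷ = 4.94 × 10¹⁰ ng/L = 49.4 mg/mL.

49.4 mg/mL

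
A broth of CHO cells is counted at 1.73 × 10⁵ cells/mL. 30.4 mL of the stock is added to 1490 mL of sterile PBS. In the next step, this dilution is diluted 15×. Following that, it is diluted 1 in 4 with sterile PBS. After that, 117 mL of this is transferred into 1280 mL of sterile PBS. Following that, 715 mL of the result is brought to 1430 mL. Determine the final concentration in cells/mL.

Overall dilution factor = 50.01 × 15 × 4 × 11.94 × 2 = 7.17 × 10⁴.
1.73 × 10⁵ cells/mL / 7.17 × 10⁴ = 2.41 cells/mL.

2.41 cells/mL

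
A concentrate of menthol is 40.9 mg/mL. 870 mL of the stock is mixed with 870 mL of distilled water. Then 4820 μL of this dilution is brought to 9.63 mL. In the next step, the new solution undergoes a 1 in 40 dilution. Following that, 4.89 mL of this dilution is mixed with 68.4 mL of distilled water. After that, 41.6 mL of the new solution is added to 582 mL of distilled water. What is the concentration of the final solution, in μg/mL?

1.14 μg/mL

Overall dilution factor = 2 × 1.998 × 40 × 14.99 × 14.99 = 3.59 × 10⁴.
40.9 mg/mL / 3.59 × 10⁴ = 1.14 × 10⁻³ mg/mL = 1.14 μg/mL.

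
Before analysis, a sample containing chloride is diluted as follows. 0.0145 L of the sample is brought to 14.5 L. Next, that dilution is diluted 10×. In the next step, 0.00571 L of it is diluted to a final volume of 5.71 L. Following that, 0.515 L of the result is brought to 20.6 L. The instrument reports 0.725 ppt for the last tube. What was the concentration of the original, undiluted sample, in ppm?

Overall dilution factor = 1000 × 10 × 1000 × 40 = 4.00 × 10⁸.
Original = 0.725 ppt × 4.00 × 10⁸ = 2.90 × 10⁸ ppt = 290 ppm.

290 ppm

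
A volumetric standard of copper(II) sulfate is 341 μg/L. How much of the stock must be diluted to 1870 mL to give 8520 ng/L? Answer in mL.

8520 ng/L = 8.52 μg/L.
V₁ = C₂V₂/C₁ = 8.52 × 1870 / 341 = 46.7 mL.

46.7 mL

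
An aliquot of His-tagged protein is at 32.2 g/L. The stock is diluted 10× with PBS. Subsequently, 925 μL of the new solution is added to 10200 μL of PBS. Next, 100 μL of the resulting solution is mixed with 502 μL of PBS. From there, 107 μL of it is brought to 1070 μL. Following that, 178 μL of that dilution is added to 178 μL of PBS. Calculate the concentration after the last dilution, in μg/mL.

Overall dilution factor = 10 × 12.03 × 6.020 × 10 × 2 = 1.45 × 10⁴.
32.2 g/L / 1.45 × 10⁴ = 2.22 × 10⁻³ g/L = 2.22 μg/mL.

2.22 μg/mL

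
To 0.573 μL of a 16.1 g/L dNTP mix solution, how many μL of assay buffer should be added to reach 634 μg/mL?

14.0 μL

634 μg/mL = 0.634 g/L.
V₂ = C₁V₁/C₂ = 16.1 × 0.573 / 0.634 = 14.6 μL.
Diluent to add = V₂ − V₁ = 14.6 − 0.573 = 14.0 μL.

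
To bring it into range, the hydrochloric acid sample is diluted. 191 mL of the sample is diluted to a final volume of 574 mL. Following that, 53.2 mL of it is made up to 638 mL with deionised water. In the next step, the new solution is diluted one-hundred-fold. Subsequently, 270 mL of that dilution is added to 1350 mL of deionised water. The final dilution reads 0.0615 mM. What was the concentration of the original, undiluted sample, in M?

Overall dilution factor = 3.005 × 11.99 × 100 × 6 = 2.16 × 10⁴.
Original = 0.0615 mM × 2.16 × 10⁴ = 1330 mM = 1.33 M.

1.33 M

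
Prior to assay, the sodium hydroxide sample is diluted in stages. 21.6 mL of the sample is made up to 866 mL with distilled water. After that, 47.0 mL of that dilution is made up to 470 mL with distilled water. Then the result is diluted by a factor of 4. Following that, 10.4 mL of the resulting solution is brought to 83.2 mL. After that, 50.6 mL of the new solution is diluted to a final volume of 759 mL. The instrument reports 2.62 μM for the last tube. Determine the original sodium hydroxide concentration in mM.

504 mM

Overall dilution factor = 40.09 × 10 × 4 × 8 × 15 = 1.92 × 10⁵.
Original = 2.62 μM × 1.92 × 10⁵ = 5.04 × 10⁵ μM = 504 mM.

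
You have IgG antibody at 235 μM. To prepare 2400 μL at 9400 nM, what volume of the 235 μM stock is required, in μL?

96.0 μL

9400 nM = 9.40 μM.
V₁ = C₂V₂/C₁ = 9.40 × 2400 / 235 = 96.0 μL.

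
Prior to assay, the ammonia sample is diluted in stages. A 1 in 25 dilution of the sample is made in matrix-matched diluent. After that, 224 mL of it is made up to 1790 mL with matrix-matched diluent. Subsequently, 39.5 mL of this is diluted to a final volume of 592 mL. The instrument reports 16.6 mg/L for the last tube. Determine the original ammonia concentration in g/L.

Overall dilution factor = 25 × 7.991 × 14.99 = 2994.
Original = 16.6 mg/L × 2994 = 4.97 × 10⁴ mg/L = 49.7 g/L.

49.7 g/L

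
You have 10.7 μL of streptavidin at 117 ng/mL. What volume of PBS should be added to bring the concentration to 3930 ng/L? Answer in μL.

3930 ng/L = 3.93 ng/mL.
V₂ = C₁V₁/C₂ = 117 × 10.7 / 3.93 = 319 μL.
Diluent to add = V₂ − V₁ = 319 − 10.7 = 308 μL.

308 μL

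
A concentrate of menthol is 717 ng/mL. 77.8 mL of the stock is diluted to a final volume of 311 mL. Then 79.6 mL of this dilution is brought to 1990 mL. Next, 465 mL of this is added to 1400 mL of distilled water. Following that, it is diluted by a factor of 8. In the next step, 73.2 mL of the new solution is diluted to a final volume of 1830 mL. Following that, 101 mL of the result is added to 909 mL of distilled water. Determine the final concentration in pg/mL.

Overall dilution factor = 3.997 × 25 × 4.011 × 8 × 25 × 10 = 8.02 × 10⁵.
717 ng/mL / 8.02 × 10⁵ = 8.94 × 10⁻⁴ ng/mL = 0.894 pg/mL.

0.894 pg/mL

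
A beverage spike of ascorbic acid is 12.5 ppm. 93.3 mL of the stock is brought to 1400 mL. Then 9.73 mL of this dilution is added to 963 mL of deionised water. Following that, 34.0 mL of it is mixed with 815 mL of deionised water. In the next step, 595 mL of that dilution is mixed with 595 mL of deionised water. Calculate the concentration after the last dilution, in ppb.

0.167 ppb

Overall dilution factor = 15.01 × 99.97 × 24.97 × 2 = 7.49 × 10⁴.
12.5 ppm / 7.49 × 10⁴ = 1.67 × 10⁻⁴ ppm = 0.167 ppb.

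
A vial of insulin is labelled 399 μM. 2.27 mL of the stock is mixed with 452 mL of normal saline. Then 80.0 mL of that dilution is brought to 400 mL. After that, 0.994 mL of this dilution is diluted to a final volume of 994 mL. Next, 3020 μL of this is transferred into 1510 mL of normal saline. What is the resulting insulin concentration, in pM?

0.796 pM

Overall dilution factor = 200.1 × 5 × 1000 × 501 = 5.01 × 10⁸.
399 μM / 5.01 × 10⁸ = 7.96 × 10⁻⁷ μM = 0.796 pM.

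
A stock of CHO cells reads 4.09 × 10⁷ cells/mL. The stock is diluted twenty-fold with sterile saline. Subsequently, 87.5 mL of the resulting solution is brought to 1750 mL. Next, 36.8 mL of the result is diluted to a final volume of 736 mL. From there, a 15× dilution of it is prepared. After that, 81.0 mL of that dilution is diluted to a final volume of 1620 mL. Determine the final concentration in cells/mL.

Overall dilution factor = 20 × 20 × 20 × 15 × 20 = 2.40 × 10⁶.
4.09 × 10⁷ cells/mL / 2.40 × 10⁶ = 17.0 cells/mL.

17.0 cells/mL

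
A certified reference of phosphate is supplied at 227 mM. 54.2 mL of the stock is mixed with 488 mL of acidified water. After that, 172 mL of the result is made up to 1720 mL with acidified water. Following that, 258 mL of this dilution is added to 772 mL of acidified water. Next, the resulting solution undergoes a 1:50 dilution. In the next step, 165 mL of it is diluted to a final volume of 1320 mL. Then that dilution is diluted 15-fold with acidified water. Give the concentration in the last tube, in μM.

Overall dilution factor = 10.00 × 10 × 3.992 × 50 × 8 × 15 = 2.40 × 10⁶.
227 mM / 2.40 × 10⁶ = 9.47 × 10⁻⁵ mM = 0.0947 μM.

0.0947 μM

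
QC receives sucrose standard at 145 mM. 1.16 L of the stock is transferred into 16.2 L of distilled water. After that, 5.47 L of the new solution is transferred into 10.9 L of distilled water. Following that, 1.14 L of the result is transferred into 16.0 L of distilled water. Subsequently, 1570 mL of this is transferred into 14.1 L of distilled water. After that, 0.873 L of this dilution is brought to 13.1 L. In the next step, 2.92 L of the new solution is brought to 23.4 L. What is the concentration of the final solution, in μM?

Overall dilution factor = 14.97 × 2.993 × 15.04 × 9.981 × 15.01 × 8.014 = 8.08 × 10⁵.
145 mM / 8.08 × 10⁵ = 1.79 × 10⁻⁴ mM = 0.179 μM.

0.179 μM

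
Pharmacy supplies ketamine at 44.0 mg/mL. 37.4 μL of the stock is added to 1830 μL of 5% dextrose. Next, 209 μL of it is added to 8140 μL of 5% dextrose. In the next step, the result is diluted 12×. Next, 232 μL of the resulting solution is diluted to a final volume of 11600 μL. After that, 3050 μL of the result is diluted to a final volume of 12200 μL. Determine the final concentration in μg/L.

9.19 μg/L

Overall dilution factor = 49.93 × 39.95 × 12 × 50 × 4 = 4.79 × 10⁶.
44.0 mg/mL / 4.79 × 10⁶ = 9.19 × 10⁻⁶ mg/mL = 9.19 μg/L.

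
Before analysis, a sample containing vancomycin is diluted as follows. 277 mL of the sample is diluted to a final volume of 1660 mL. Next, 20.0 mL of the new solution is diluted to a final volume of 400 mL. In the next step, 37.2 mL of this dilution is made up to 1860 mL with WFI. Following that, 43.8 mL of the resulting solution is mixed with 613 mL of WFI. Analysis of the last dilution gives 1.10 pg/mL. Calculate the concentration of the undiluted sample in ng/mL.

Overall dilution factor = 5.993 × 20 × 50 × 15.00 = 8.99 × 10⁴.
Original = 1.10 pg/mL × 8.99 × 10⁴ = 9.89 × 10⁴ pg/mL = 98.9 ng/mL.

98.9 ng/mL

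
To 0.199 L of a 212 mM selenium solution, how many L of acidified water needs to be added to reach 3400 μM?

3400 μM = 3.40 mM.
V₂ = C₁V₁/C₂ = 212 × 0.199 / 3.40 = 12.4 L.
Diluent to add = V₂ − V₁ = 12.4 − 0.199 = 12.2 L.

12.2 L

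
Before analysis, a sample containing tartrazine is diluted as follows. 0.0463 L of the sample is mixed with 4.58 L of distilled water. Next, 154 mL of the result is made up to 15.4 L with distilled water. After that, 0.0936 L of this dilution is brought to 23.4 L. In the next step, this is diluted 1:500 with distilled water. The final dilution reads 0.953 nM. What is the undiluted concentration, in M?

Overall dilution factor = 99.92 × 100 × 250 × 500 = 1.25 × 10⁹.
Original = 0.953 nM × 1.25 × 10⁹ = 1.19 × 10⁹ nM = 1.19 M.

1.19 M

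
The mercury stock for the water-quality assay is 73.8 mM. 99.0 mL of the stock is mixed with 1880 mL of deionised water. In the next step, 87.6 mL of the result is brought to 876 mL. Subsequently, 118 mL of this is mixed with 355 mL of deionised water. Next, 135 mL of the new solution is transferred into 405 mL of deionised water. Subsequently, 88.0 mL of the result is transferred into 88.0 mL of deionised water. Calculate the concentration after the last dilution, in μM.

11.5 μM

Overall dilution factor = 19.99 × 10 × 4.008 × 4 × 2 = 6410.
73.8 mM / 6410 = 0.0115 mM = 11.5 μM.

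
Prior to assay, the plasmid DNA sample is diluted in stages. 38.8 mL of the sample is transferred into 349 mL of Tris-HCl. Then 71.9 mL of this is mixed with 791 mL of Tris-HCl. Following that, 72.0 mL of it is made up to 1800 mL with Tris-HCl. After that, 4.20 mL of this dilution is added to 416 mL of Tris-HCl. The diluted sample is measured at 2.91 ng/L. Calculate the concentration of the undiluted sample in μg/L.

Overall dilution factor = 9.995 × 12.00 × 25 × 100.0 = 3.00 × 10⁵.
Original = 2.91 ng/L × 3.00 × 10⁵ = 8.73 × 10⁵ ng/L = 873 μg/L.

873 μg/L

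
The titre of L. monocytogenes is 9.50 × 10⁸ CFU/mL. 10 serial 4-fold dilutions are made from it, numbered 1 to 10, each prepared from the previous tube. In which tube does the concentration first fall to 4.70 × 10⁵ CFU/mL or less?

tube 6

Tube n has concentration 9.50 × 10⁸ CFU/mL / 4ⁿ.
Need 4ⁿ ≥ 9.50 × 10⁸ CFU/mL / 4.70 × 10⁵ CFU/mL = 2021, so n ≥ 5.49.
First such tube: n = 6.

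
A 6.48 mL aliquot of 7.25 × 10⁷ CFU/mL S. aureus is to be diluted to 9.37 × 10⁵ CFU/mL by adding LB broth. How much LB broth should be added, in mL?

V₂ = C₁V₁/C₂ = 7.25 × 10⁷ × 6.48 / 9.37 × 10⁵ = 501 mL.
Diluent to add = V₂ − V₁ = 501 − 6.48 = 495 mL.

495 mL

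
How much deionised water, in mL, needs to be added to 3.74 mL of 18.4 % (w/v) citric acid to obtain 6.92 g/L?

6.92 g/L = 0.692 % (w/v).
V₂ = C₁V₁/C₂ = 18.4 × 3.74 / 0.692 = 99.4 mL.
Diluent to add = V₂ − V₁ = 99.4 − 3.74 = 95.7 mL.

95.7 mL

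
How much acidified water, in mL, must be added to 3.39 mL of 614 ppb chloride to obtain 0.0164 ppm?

124 mL

0.0164 ppm = 16.4 ppb.
V₂ = C₁V₁/C₂ = 614 × 3.39 / 16.4 = 127 mL.
Diluent to add = V₂ − V₁ = 127 − 3.39 = 124 mL.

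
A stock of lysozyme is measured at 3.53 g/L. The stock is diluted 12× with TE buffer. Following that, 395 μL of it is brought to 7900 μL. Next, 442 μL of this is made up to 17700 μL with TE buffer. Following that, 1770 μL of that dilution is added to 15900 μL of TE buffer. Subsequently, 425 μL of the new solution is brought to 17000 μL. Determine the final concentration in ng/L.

920 ng/L

Overall dilution factor = 12 × 20 × 40.05 × 9.983 × 40 = 3.84 × 10⁶.
3.53 g/L / 3.84 × 10⁶ = 9.20 × 10⁻⁷ g/L = 920 ng/L.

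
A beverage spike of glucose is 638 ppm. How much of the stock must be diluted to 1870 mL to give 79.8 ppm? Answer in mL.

V₁ = C₂V₂/C₁ = 79.8 × 1870 / 638 = 234 mL.

234 mL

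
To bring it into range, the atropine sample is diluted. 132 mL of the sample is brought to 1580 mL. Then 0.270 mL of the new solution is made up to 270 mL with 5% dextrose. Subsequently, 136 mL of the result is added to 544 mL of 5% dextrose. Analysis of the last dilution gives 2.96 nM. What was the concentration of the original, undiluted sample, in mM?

Overall dilution factor = 11.97 × 1000 × 5 = 5.98 × 10⁴.
Original = 2.96 nM × 5.98 × 10⁴ = 1.77 × 10⁵ nM = 0.177 mM.

0.177 mM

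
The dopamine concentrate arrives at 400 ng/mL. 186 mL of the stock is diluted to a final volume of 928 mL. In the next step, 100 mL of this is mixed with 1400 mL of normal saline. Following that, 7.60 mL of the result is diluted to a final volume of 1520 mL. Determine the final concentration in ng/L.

Overall dilution factor = 4.989 × 15 × 200 = 1.50 × 10⁴.
400 ng/mL / 1.50 × 10⁴ = 0.0267 ng/mL = 26.7 ng/L.

26.7 ng/L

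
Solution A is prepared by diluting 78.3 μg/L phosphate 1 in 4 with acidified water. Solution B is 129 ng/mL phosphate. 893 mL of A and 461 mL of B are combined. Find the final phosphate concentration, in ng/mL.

56.8 ng/mL

C_A = 78.3 μg/L / 4 = 19.6 μg/L.
C_B = 129 ng/mL = 129 μg/L.
C_mix = (C_A·V_A + C_B·V_B)/(V_A + V_B) = (19.6×893 + 129×461) / 1354 = 56.8 μg/L = 56.8 ng/mL.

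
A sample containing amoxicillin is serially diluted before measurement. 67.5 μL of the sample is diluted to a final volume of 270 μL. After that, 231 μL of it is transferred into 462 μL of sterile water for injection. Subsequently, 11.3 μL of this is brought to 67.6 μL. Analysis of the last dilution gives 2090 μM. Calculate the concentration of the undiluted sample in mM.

150 mM

Overall dilution factor = 4 × 3 × 5.982 = 71.8.
Original = 2090 μM × 71.8 = 1.50 × 10⁵ μM = 150 mM.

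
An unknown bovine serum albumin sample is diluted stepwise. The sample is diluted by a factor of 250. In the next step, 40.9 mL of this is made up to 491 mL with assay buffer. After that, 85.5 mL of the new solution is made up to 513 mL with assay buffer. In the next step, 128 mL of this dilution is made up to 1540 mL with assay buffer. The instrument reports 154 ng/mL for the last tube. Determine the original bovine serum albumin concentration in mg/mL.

Overall dilution factor = 250 × 12.00 × 6 × 12.03 = 2.17 × 10⁵.
Original = 154 ng/mL × 2.17 × 10⁵ = 3.34 × 10⁷ ng/mL = 33.4 mg/mL.

33.4 mg/mL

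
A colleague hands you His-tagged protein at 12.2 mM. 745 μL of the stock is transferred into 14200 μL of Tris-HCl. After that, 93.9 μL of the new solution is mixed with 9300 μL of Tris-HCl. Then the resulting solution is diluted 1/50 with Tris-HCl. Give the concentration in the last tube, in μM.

Overall dilution factor = 20.06 × 100.0 × 50 = 1.00 × 10⁵.
12.2 mM / 1.00 × 10⁵ = 1.22 × 10⁻⁴ mM = 0.122 μM.

0.122 μM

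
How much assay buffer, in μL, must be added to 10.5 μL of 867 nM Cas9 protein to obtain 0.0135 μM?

664 μL

0.0135 μM = 13.5 nM.
V₂ = C₁V₁/C₂ = 867 × 10.5 / 13.5 = 674 μL.
Diluent to add = V₂ − V₁ = 674 − 10.5 = 664 μL.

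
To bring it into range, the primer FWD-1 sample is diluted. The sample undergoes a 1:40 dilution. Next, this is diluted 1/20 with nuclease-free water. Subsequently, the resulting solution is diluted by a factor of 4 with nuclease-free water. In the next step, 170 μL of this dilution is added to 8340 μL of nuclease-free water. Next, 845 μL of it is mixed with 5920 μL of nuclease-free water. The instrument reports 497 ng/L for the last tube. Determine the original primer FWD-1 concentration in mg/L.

637 mg/L

Overall dilution factor = 40 × 20 × 4 × 50.06 × 8.006 = 1.28 × 10⁶.
Original = 497 ng/L × 1.28 × 10⁶ = 6.37 × 10⁸ ng/L = 637 mg/L.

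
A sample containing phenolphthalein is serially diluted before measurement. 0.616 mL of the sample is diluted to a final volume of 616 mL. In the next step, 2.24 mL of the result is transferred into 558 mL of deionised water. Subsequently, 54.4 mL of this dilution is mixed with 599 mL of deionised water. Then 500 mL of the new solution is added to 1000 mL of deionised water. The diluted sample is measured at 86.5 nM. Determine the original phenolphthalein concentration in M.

Overall dilution factor = 1000 × 250.1 × 12.01 × 3 = 9.01 × 10⁶.
Original = 86.5 nM × 9.01 × 10⁶ = 7.80 × 10⁸ nM = 0.780 M.

0.780 M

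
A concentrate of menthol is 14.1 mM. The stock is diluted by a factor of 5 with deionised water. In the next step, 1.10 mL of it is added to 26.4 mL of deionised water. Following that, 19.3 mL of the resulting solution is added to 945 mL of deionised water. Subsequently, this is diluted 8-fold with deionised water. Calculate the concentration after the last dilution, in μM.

0.282 μM

Overall dilution factor = 5 × 25 × 49.96 × 8 = 5.00 × 10⁴.
14.1 mM / 5.00 × 10⁴ = 2.82 × 10⁻⁴ mM = 0.282 μM.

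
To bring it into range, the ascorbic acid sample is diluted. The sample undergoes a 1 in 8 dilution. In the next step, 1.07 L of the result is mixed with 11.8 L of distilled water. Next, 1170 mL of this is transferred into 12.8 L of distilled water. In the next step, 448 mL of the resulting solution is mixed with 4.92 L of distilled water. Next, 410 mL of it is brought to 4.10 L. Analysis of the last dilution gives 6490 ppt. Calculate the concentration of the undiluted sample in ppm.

893 ppm

Overall dilution factor = 8 × 12.03 × 11.94 × 11.98 × 10 = 1.38 × 10⁵.
Original = 6490 ppt × 1.38 × 10⁵ = 8.93 × 10⁸ ppt = 893 ppm.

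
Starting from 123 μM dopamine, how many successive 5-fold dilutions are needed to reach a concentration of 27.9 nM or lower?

6

Need 5ⁿ ≥ 4409, so n ≥ log(4409)/log(5) = 5.21.
Minimum whole steps: n = 6.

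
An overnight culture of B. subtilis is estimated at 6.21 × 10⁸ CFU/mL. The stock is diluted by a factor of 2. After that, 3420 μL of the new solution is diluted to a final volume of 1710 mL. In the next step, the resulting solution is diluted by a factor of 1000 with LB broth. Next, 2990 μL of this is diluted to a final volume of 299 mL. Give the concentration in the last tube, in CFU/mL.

Overall dilution factor = 2 × 500 × 1000 × 100 = 1.00 × 10⁸.
6.21 × 10⁸ CFU/mL / 1.00 × 10⁸ = 6.21 CFU/mL.

6.21 CFU/mL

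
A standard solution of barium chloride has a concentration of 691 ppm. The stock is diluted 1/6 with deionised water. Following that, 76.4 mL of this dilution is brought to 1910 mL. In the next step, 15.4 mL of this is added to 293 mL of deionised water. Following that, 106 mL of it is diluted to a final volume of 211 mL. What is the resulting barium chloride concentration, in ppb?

116 ppb

Overall dilution factor = 6 × 25 × 20.03 × 1.991 = 5979.
691 ppm / 5979 = 0.116 ppm = 116 ppb.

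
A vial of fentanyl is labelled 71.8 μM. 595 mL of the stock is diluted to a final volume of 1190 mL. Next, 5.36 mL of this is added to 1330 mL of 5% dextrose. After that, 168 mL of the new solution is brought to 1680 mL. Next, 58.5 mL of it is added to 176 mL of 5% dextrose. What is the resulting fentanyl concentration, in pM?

3590 pM

Overall dilution factor = 2 × 249.1 × 10 × 4.009 = 2.00 × 10⁴.
71.8 μM / 2.00 × 10⁴ = 3.59 × 10⁻³ μM = 3590 pM.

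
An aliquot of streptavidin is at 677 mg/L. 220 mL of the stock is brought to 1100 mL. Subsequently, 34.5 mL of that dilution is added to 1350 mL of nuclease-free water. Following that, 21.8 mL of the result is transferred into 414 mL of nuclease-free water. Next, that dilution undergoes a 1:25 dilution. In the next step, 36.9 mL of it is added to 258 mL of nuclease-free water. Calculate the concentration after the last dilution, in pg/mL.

845 pg/mL

Overall dilution factor = 5 × 40.13 × 19.99 × 25 × 7.992 = 8.01 × 10⁵.
677 mg/L / 8.01 × 10⁵ = 8.45 × 10⁻⁴ mg/L = 845 pg/mL.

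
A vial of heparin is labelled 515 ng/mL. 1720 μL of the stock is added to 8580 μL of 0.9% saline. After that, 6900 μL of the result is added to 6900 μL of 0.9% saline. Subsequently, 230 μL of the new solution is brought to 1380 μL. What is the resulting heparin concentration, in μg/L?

7.17 μg/L

Overall dilution factor = 5.988 × 2 × 6 = 71.9.
515 ng/mL / 71.9 = 7.17 ng/mL = 7.17 μg/L.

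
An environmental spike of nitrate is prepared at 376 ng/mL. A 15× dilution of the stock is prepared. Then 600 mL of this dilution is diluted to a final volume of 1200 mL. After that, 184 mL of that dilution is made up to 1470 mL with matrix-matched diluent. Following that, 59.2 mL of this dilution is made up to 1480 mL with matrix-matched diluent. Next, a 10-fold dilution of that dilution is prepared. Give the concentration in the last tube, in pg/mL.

Overall dilution factor = 15 × 2 × 7.989 × 25 × 10 = 5.99 × 10⁴.
376 ng/mL / 5.99 × 10⁴ = 6.28 × 10⁻³ ng/mL = 6.28 pg/mL.

6.28 pg/mL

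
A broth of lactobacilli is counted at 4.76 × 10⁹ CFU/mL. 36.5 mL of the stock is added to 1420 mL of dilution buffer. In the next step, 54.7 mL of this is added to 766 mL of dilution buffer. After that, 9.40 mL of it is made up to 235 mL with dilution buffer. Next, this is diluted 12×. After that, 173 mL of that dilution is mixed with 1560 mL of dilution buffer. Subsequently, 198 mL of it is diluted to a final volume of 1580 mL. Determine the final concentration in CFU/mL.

Overall dilution factor = 39.90 × 15.00 × 25 × 12 × 10.02 × 7.980 = 1.44 × 10⁷.
4.76 × 10⁹ CFU/mL / 1.44 × 10⁷ = 332 CFU/mL.

332 CFU/mL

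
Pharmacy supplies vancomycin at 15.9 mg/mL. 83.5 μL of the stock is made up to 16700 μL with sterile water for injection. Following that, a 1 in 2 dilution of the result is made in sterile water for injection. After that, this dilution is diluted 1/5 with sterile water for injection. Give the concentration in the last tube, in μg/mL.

Overall dilution factor = 200 × 2 × 5 = 2000.
15.9 mg/mL / 2000 = 7.95 × 10⁻³ mg/mL = 7.95 μg/mL.

7.95 μg/mL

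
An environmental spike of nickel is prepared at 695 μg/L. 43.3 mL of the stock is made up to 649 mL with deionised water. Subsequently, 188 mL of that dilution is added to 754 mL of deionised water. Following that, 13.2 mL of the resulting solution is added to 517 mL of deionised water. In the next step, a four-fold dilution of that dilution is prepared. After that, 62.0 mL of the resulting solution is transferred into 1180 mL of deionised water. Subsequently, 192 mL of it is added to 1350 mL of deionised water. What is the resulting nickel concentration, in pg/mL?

0.358 pg/mL

Overall dilution factor = 14.99 × 5.011 × 40.17 × 4 × 20.03 × 8.031 = 1.94 × 10⁶.
695 μg/L / 1.94 × 10⁶ = 3.58 × 10⁻⁴ μg/L = 0.358 pg/mL.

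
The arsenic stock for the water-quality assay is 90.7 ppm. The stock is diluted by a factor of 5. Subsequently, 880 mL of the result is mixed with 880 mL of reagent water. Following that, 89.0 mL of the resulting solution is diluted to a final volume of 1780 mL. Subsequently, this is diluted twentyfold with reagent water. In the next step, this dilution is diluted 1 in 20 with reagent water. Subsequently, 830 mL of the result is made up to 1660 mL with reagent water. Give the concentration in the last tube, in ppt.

Overall dilution factor = 5 × 2 × 20 × 20 × 20 × 2 = 1.60 × 10⁵.
90.7 ppm / 1.60 × 10⁵ = 5.67 × 10⁻⁴ ppm = 567 ppt.

567 ppt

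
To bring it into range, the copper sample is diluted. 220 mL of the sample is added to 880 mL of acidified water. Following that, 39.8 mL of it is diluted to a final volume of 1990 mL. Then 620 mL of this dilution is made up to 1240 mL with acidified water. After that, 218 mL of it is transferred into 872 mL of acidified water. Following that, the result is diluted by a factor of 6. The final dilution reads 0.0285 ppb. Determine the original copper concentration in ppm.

Overall dilution factor = 5 × 50 × 2 × 5 × 6 = 1.50 × 10⁴.
Original = 0.0285 ppb × 1.50 × 10⁴ = 428 ppb = 0.428 ppm.

0.428 ppm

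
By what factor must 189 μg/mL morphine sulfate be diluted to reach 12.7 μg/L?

1.49 × 10⁴

Factor = C₀/C_target = 189 μg/mL / 12.7 μg/L = 1.49 × 10⁴.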